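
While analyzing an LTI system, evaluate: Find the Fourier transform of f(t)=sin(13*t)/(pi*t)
sin(W * t)/(pi * t) = (W/pi) * sinc(W * t/pi) is the impulse response of the ideal low-pass filter with cutoff W (here W = 13).
Its Fourier transform is a rectangular function:
F(omega) = 1 for |omega| < 13, 0 otherwise

Answer: rect(omega/26) [i.e., 1 for |omega| < 13, 0 otherwise]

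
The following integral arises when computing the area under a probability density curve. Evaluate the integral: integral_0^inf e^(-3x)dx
integral_0^inf e^(-3x) dx = [-1/3*e^(-3x)]_0^inf
= 0 - (-1/3) = 1/3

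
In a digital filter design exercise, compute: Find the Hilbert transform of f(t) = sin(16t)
The Hilbert transform shifts each frequency component by -pi/2.
H{sin(wt)}=-cos(wt)
With w=16: H{sin(16t)}=-cos(16t)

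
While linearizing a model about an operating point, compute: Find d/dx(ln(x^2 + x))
Chain rule: d/dx[ln(u)]=u'/u where u=x^2 + x
u'=2x + 1

Answer: (2x + 1)/(x^2 + x)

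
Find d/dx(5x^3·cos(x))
Product rule: (fg)'=f'g + fg'
f=5x^3, f'=15x^2
g=cos(x), g'=-sin(x)

Answer: 15x^2·cos(x) - 5x^3·sin(x)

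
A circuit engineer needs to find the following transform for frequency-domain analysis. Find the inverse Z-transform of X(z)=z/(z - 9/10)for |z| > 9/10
Standard pair: z/(z-a) <-> a^n * u[n] for causal signals
With a = 9/10: x[n] = (9/10)^n * u[n]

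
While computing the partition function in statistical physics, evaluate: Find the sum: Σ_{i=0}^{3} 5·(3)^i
Geometric series: S=a(1 - r^n)/(1 - r)
a=5, r=3, n=4
S=5(1-81)/-2=200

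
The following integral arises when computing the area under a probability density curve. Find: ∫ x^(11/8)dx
Power rule: ∫ x^(11/8) dx = x^(19/8)/(19/8) + C

Answer: (8/19)·x^(19/8) + C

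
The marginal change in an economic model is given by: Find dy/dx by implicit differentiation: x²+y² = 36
Differentiate both sides: 2x + 2y·(dy/dx) = 0
Solve: dy/dx = -2x/(2y) = -x/y

Answer: dy/dx = -x/y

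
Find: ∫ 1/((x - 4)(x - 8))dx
Partial fractions: 1/((x-4)(x-8))=A/(x-4)+B/(x-8)
A=-1/4, B=1/4
∫ [-1/4· 1/(x-4)+1/4· 1/(x-8)] dx
=(1/4)[ln|x-8| - ln|x-4|]+C

Answer: (1/4)·ln|(x-8)/(x-4)|+C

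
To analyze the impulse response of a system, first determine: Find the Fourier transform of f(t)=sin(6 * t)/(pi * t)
sin(W*t)/(pi*t)=(W/pi)*sinc(W*t/pi) is the impulse response of the ideal low-pass filter with cutoff W (here W=6).
Its Fourier transform is a rectangular function:
F(omega)=1 for |omega| < 6, 0 otherwise

Answer: rect(omega/12) [i.e., 1 for |omega| < 6, 0 otherwise]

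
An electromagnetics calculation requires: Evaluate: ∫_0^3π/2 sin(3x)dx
Antiderivative: -cos(3x)/3
Evaluate at bounds: [-cos(3·3π/2)/3] - [-cos(3·0)/3]
=(-(0) + (1))/3=1/3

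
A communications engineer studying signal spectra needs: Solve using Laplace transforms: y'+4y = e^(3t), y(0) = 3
Take L: sY - 3 + 4Y=1/(s-3)
Y(s + 4)=1/(s-3) + 3
Y=1/((s-3)(s + 4)) + 3/(s + 4)
Partial fractions: 1/((s-3)(s + 4))=(1/7)/(s-3) - (1/7)/(s + 4)
So Y=(1/7)/(s-3) + (20/7)/(s + 4)
Inverse Laplace transform (L^(-1){1/(s-3)}=e^(3t), L^(-1){1/(s + 4)}=e^(-4t)):

Answer: y(t)=(1/7)·e^(3t) + (20/7)·e^(-4t)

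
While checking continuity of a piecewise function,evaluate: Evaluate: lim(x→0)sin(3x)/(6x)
L'Hôpital (0/0): lim 3cos(3x)/6 = 3/6

Answer: 1/2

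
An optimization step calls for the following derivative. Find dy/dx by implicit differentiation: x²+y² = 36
Differentiate both sides: 2x + 2y·(dy/dx) = 0
Solve: dy/dx = -2x/(2y) = -x/y

Answer: dy/dx = -x/y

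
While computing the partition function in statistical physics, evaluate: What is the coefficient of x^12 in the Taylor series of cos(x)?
cos(x)=Σ (-1)^k x^(2k)/(2k)!
For x^12: (-1)^6/12!=1/479001600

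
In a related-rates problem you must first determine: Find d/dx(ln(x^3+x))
Chain rule: d/dx[ln(u)]=u'/u where u=x^3 + x
u'=3x^2 + 1

Answer: (3x^2 + 1)/(x^3 + x)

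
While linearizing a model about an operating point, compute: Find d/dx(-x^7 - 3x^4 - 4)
Power rule: d/dx(ax^n)=n·a·x^(n-1)
Term by term: -7·x^6 - 12·x^3

Answer: -7x^6 - 12x^3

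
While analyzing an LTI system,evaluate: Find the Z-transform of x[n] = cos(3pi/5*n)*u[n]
Z{cos(w0*n)*u[n]}=z(z - cos(w0))/(z^2 - 2z*cos(w0) + 1)
With w0=3pi/5: X(z)=z(z - cos(3pi/5))/(z^2 - 2z*cos(3pi/5) + 1)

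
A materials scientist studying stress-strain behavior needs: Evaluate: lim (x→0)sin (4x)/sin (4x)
sin(u) ≈ u for small u:
sin(4x)/sin(4x) ≈ 4x/(4x) = 4/4

Answer: 1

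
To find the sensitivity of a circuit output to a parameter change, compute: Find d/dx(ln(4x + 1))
Chain rule: d/dx[ln(u)]=u'/u where u=4x + 1
u'=4

Answer: (4)/(4x + 1)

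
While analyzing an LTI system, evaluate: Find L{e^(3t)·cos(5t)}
First shifting: L{e^(at)f(t)} = F(s-a)
L{cos(5t)} = s/(s²+25)
Shift: (s-3)/((s-3)²+25)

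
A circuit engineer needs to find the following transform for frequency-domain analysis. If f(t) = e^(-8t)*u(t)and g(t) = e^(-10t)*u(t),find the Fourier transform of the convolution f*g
By the convolution theorem: F{f * g} = F(omega) * G(omega)
F(omega) = 1/(8 + j * omega), G(omega) = 1/(10 + j * omega)
F{f * g} = 1/((8 + j * omega)(10 + j * omega))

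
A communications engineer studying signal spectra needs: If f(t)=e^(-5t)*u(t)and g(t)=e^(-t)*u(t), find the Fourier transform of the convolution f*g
By the convolution theorem: F{f * g}=F(omega) * G(omega)
F(omega)=1/(5 + j * omega), G(omega)=1/(1 + j * omega)
F{f * g}=1/((5 + j * omega)(1 + j * omega))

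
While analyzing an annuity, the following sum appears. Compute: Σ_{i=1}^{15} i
Using formula: Σ i^1 = n(n + 1)/2 = 15·16/2 = 120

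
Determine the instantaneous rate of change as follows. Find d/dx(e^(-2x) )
Chain rule: d/dx[e^u]=e^u · u' where u=-2x
u'=-2

Answer: -2·e^(-2x)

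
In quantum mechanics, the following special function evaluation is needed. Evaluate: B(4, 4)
B(x,y) = Γ(x)Γ(y)/Γ(x + y) = (x-1)!(y-1)!/(x + y-1)!
B(4,4) = 3!·3!/7! = 1/140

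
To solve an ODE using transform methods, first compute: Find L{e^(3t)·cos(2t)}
First shifting: L{e^(at)f(t)} = F(s-a)
L{cos(2t)} = s/(s²+4)
Shift: (s-3)/((s-3)²+4)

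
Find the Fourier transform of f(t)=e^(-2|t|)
Using the standard pair: F{e^(-a|t|)} = 2a/(a^2 + omega^2)
With a = 2: F(omega) = 4/(4 + omega^2)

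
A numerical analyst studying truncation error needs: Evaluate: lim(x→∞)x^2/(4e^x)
Apply L'Hôpital 2 times (∞/∞ each time):
Eventually get 2!/(4e^x) → 0

Answer: 0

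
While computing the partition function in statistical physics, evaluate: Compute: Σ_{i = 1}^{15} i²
Using formula: Σ i^2 = n(n+1)(2n+1)/6 = 15·16·31/6 = 1240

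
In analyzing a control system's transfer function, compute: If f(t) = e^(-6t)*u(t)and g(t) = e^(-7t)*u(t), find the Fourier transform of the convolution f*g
By the convolution theorem: F{f * g}=F(omega) * G(omega)
F(omega)=1/(6 + j * omega), G(omega)=1/(7 + j * omega)
F{f * g}=1/((6 + j * omega)(7 + j * omega))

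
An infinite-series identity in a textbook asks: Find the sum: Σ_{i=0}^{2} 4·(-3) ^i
Geometric series: S = a(1 - r^n)/(1 - r)
a = 4, r = -3, n = 3
S = 4(1 + 27)/4 = 28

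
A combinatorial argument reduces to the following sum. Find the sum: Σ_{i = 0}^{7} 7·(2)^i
Geometric series: S=a(1 - r^n)/(1 - r)
a=7, r=2, n=8
S=7(1 - 256)/-1=1785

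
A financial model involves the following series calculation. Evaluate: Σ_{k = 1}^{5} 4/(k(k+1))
Partial fractions: 4/(k(k+1)) = 4/k - 4/(k+1)
Telescoping sum: 4(1-1/6) = 4·5/6

Answer: 10/3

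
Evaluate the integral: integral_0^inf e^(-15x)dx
integral_0^inf e^(-15x) dx=[-1/15*e^(-15x)]_0^inf
=0 - (-1/15)=1/15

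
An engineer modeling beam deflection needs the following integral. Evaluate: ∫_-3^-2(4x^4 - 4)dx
Step 1: Find antiderivative F(x)=(4/5)x^5 - 4x
Step 2: F(-2) - F(-3)=-88/5 - (-912/5)=824/5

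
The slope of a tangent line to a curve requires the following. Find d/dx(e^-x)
Chain rule: d/dx[e^u] = e^u · u' where u = -x
u' = -1

Answer: -1·e^-x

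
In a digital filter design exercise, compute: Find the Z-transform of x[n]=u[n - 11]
Using the time-shift property: Z{u[n-11]}=z^(-11)*z/(z-1)
=z^(-10)/(z-1)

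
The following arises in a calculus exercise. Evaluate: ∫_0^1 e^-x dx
Antiderivative: -e^-x
Evaluate: -(e^-1 - 1)

Answer: (e^-1 - 1)/(-1)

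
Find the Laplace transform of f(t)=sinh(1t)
L{sinh(at)}=a/(s²-a²)
L{sinh(1t)}=1/(s²-1)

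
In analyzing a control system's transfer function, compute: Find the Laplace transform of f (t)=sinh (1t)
L{sinh(at)} = a/(s²-a²)
L{sinh(1t)} = 1/(s²-1)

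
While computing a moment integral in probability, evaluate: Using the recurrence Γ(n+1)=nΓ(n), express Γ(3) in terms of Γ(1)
Γ(3) = 2Γ(2) = 2·1Γ(1) = ... = 2!·Γ(1) = 2·Γ(1)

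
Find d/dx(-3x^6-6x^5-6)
Power rule: d/dx(ax^n)=n·a·x^(n-1)
Term by term: -18·x^5-30·x^4

Answer: -18x^5-30x^4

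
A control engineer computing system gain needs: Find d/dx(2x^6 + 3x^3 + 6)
Power rule: d/dx(ax^n) = n·a·x^(n-1)
Term by term: 12·x^5+9·x^2

Answer: 12x^5+9x^2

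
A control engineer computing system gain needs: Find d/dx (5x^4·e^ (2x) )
Product rule: (fg)'=f'g + fg'
f=5x^4, f'=20x^3
g=e^(2x), g'=2·e^(2x)

Answer: 20x^3·e^(2x) + 10x^4·e^(2x)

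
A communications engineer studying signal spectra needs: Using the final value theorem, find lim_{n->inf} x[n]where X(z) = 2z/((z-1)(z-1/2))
Final value theorem: lim x[n] = lim_{z->1} (z-1) * X(z)
(z-1) * X(z) = 2z/(z-1/2)
As z->1: 2/(1-1/2) = 2/(1/2) = 4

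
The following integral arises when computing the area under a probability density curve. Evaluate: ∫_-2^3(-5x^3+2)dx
Step 1: Find antiderivative F(x)=(-5/4)x^4 + 2x
Step 2: F(3) - F(-2)=-381/4 - (-24)=-285/4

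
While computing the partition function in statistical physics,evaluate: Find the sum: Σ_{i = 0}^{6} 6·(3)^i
Geometric series: S = a(1 - r^n)/(1 - r)
a = 6, r = 3, n = 7
S = 6(1 - 2187)/-2 = 6558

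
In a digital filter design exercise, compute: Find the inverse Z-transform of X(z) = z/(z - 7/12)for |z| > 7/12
Standard pair: z/(z-a) <-> a^n * u[n] for causal signals
With a = 7/12: x[n] = (7/12)^n * u[n]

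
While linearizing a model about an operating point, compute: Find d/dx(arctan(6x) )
d/dx[arctan(u)]=u'/(1+u²), u=6x, u'=6

Answer: 6/(1+36x²)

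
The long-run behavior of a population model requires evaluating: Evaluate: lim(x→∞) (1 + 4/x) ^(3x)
Rewrite as [(1+4/x)^x]^3.
lim(1+4/x)^x = e^4, so limit = (e^4)^3 = e^12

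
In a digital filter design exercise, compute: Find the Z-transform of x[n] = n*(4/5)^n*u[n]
Using the property Z{n * a^n * u[n]}=az/(z-a)^2
With a=4/5: X(z)=(4/5)z/(z - 4/5)^2, |z| > 4/5

Answer: (4/5)z/(z - 4/5)^2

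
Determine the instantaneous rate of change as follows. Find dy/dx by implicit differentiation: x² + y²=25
Differentiate both sides: 2x+2y·(dy/dx) = 0
Solve: dy/dx = -2x/(2y) = -x/y

Answer: dy/dx = -x/y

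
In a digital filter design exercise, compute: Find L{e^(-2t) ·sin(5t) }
First shifting: L{e^(at)f(t)}=F(s-a)
L{sin(5t)}=5/(s² + 25)
Shift: 5/((s + 2)² + 25)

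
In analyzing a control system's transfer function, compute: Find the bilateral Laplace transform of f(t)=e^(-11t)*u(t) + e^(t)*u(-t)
For e^(-11t)*u(t): L = 1/(s+11), Re(s) > -11
For e^(t)*u(-t): L = -1/(s-1), Re(s) < 1
Combined: F(s) = 1/(s+11)-1/(s-1), -11 < Re(s) < 1

Answer: 1/(s+11)-1/(s-1), ROC: -11 < Re(s) < 1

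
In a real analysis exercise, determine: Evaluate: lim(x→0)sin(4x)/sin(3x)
sin(u) ≈ u for small u:
sin(4x)/sin(3x) ≈ 4x/(3x)=4/3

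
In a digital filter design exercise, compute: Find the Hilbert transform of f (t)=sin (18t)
The Hilbert transform shifts each frequency component by -pi/2.
H{sin(wt)}=-cos(wt)
With w=18: H{sin(18t)}=-cos(18t)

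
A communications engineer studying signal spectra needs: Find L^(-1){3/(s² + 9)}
L^(-1){w/(s² + w²)}=sin(wt)
Here w=3

Answer: sin(3t)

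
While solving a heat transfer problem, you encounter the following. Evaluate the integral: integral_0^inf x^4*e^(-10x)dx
This is a Gamma integral. Substitute u = 10x (du = 10 dx):
integral_0^inf x^4*e^(-10x) dx = (1/10^5) integral_0^inf u^4*e^(-u) du
= Gamma(5)/10^5 = 4!/10^5 = 24/100000

Answer: 3/12500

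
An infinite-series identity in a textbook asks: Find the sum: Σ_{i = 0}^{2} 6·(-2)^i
Geometric series: S = a(1 - r^n)/(1 - r)
a = 6, r = -2, n = 3
S = 6(1+8)/3 = 18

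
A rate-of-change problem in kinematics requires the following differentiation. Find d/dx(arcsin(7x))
d/dx[arcsin(u)] = u'/√(1-u²), u = 7x, u' = 7

Answer: 7/√(1-49x²)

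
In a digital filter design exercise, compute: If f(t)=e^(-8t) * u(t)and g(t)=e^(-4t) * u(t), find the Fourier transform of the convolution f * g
By the convolution theorem: F{f*g} = F(omega)*G(omega)
F(omega) = 1/(8+j*omega), G(omega) = 1/(4+j*omega)
F{f*g} = 1/((8+j*omega)(4+j*omega))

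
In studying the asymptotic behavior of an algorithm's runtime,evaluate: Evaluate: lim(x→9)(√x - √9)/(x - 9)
Multiply by conjugate (√x + √9)/(√x + √9):
=(x - 9)/((x - 9)(√x + √9))=1/(√x + √9)
As x → 9: 1/(2√9)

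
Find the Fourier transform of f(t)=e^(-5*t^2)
The Fourier transform of a Gaussian e^(-a * t^2) is sqrt(pi/a) * e^(-omega^2/(4a)).
With a = 5: F(omega) = sqrt(pi/5) * e^(-omega^2/20)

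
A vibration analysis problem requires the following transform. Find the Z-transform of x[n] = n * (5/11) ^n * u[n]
Using the property Z{n * a^n * u[n]} = az/(z-a)^2
With a = 5/11: X(z) = (5/11)z/(z - 5/11)^2, |z| > 5/11

Answer: (5/11)z/(z - 5/11)^2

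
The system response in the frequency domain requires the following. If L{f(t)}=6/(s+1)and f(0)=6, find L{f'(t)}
L{f'(t)} = s·F(s) - f(0) = 6s/(s + 1) - 6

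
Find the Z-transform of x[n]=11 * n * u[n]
Z{n*u[n]}=z/(z-1)^2
By linearity: Z{11*n*u[n]}=11z/(z-1)^2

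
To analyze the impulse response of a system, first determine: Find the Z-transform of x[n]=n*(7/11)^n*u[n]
Using the property Z{n*a^n*u[n]}=az/(z-a)^2
With a=7/11: X(z)=(7/11)z/(z - 7/11)^2, |z| > 7/11

Answer: (7/11)z/(z - 7/11)^2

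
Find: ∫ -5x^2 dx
Using power rule: ∫ -5x^2 dx=-5/3 x^3 + C=(-5/3)x^3 + C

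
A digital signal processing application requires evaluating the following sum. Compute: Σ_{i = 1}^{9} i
Using formula: Σ i^1=n(n+1)/2=9·10/2=45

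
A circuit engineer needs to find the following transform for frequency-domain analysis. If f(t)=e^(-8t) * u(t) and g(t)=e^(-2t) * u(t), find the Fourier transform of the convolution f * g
By the convolution theorem: F{f*g} = F(omega)*G(omega)
F(omega) = 1/(8 + j*omega), G(omega) = 1/(2 + j*omega)
F{f*g} = 1/((8 + j*omega)(2 + j*omega))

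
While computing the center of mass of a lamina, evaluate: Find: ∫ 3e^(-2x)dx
Since d/dx[e^(-2x)]=-2e^(-2x), we get -3/2 e^(-2x) + C

Answer: (-3/2)e^(-2x) + C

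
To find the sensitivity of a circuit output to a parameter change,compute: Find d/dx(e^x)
Chain rule: d/dx[e^u] = e^u · u' where u = x
u' = 1

Answer: 1·e^x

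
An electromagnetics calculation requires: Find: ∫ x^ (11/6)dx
Power rule: ∫ x^(11/6) dx = x^(17/6)/(17/6)+C

Answer: (6/17)·x^(17/6)+C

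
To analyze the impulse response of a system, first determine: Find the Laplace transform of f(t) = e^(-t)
L{e^(at)} = 1/(s-a)
L{e^(-t)} = 1/(s+1)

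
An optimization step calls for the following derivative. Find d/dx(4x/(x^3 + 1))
Quotient rule: (f/g)'=(f'g - fg')/g²
f=4x, f'=4
g=x^3 + 1, g'=3x^2

Answer: (4·(x^3 + 1) - 12x^3)/(x^3 + 1)²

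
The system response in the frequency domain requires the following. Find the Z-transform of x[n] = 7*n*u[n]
Z{n * u[n]} = z/(z-1)^2
By linearity: Z{7 * n * u[n]} = 7z/(z-1)^2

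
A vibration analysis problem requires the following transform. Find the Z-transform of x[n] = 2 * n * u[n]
Z{n * u[n]} = z/(z-1)^2
By linearity: Z{2 * n * u[n]} = 2z/(z-1)^2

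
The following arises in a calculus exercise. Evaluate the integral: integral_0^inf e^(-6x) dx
integral_0^inf e^(-6x) dx=[-1/6 * e^(-6x)]_0^inf
=0 - (-1/6)=1/6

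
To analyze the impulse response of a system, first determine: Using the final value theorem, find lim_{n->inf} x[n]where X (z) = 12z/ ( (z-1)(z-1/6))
Final value theorem: lim x[n] = lim_{z->1} (z-1)*X(z)
(z-1)*X(z) = 12z/(z-1/6)
As z->1: 12/(1-1/6) = 12/(5/6) = 72/5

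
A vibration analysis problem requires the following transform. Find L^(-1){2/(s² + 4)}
L^(-1){w/(s²+w²)}=sin(wt)
Here w=2

Answer: sin(2t)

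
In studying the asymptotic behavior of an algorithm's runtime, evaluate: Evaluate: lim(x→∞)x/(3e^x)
Apply L'Hôpital 1 times (∞/∞ each time):
Eventually get 1!/(3e^x) → 0

Answer: 0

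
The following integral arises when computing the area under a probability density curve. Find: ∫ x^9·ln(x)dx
By parts: u = ln(x), dv = x^9 dx
du = 1/x dx, v = x^10/10
= x^10·ln(x)/10 - ∫ x^9/10 dx
= x^10·ln(x)/10 - x^10/100+C

Answer: x^10(ln(x)/10-1/100)+C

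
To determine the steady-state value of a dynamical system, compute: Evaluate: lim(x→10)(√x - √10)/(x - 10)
Multiply by conjugate (√x+√10)/(√x+√10):
= (x - 10)/((x - 10)(√x+√10)) = 1/(√x+√10)
As x → 10: 1/(2√10)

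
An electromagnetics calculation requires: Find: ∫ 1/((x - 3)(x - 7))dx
Partial fractions: 1/((x-3)(x-7)) = A/(x-3) + B/(x-7)
A = -1/4, B = 1/4
∫ [-1/4· 1/(x-3) + 1/4· 1/(x-7)] dx
= (1/4)[ln|x-7| - ln|x-3|] + C

Answer: (1/4)·ln|(x-7)/(x-3)| + C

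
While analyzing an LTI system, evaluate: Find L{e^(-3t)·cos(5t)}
First shifting: L{e^(at)f(t)}=F(s-a)
L{cos(5t)}=s/(s²+25)
Shift: (s+3)/((s+3)²+25)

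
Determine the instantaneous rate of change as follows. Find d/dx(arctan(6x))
d/dx[arctan(u)]=u'/(1 + u²), u=6x, u'=6

Answer: 6/(1 + 36x²)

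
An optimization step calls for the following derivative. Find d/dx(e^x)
Chain rule: d/dx[e^u]=e^u · u' where u=x
u'=1

Answer: 1·e^x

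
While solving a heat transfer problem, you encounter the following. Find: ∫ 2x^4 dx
Using power rule: ∫ 2x^4 dx = 2/5 x^5 + C = (2/5)x^5 + C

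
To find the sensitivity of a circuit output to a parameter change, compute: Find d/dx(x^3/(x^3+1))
Quotient rule: (f/g)' = (f'g - fg')/g²
f = x^3, f' = 3x^2
g = x^3+1, g' = 3x^2

Answer: (3x^2·(x^3+1)-3x^5)/(x^3+1)²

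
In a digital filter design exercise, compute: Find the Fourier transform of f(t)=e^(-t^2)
The Fourier transform of a Gaussian e^(-t^2) is sqrt(pi)*e^(-omega^2/4).
With a=1: F(omega)=sqrt(pi)*e^(-omega^2/4)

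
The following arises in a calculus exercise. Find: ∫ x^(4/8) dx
Power rule: ∫ x^(1/2) dx = x^(3/2)/(3/2)+C

Answer: (2/3)·x^(3/2)+C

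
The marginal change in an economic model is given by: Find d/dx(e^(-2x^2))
Chain rule: d/dx[e^u]=e^u · u' where u=-2x^2
u'=-4x

Answer: -4x·e^(-2x^2)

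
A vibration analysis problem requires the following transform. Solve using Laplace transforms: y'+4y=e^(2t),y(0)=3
Take L: sY - 3 + 4Y = 1/(s-2)
Y(s + 4) = 1/(s-2) + 3
Y = 1/((s-2)(s + 4)) + 3/(s + 4)
Partial fractions: 1/((s-2)(s + 4)) = (1/6)/(s-2) - (1/6)/(s + 4)
So Y = (1/6)/(s-2) + (17/6)/(s + 4)
Inverse Laplace transform (L^(-1){1/(s-2)} = e^(2t), L^(-1){1/(s + 4)} = e^(-4t)):

Answer: y(t) = (1/6)·e^(2t) + (17/6)·e^(-4t)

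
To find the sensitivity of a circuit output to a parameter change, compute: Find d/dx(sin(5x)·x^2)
Product rule: (fg)' = f'g + fg'
f = sin(5x), f' = 5·cos(5x)
g = x^2, g' = 2x

Answer: 5·cos(5x)·x^2 + 2·sin(5x)·x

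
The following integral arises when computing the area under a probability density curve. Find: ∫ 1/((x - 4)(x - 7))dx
Partial fractions: 1/((x-4)(x-7))=A/(x-4) + B/(x-7)
A=-1/3, B=1/3
∫ [-1/3· 1/(x-4) + 1/3· 1/(x-7)] dx
=(1/3)[ln|x-7| - ln|x-4|] + C

Answer: (1/3)·ln|(x-7)/(x-4)| + C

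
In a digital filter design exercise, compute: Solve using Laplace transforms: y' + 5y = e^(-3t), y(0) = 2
Take L: sY - 2+5Y=1/(s+3)
Y(s+5)=1/(s+3)+2
Y=1/((s+3)(s+5))+2/(s+5)
Partial fractions: 1/((s+3)(s+5))=(1/2)/(s+3) - (1/2)/(s+5)
So Y=(1/2)/(s+3)+(3/2)/(s+5)
Inverse Laplace transform (L^(-1){1/(s+3)}=e^(-3t), L^(-1){1/(s+5)}=e^(-5t)):

Answer: y(t)=(1/2)·e^(-3t)+(3/2)·e^(-5t)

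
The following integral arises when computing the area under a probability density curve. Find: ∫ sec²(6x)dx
Since d/dx[tan(6x)] = 6sec²(6x), integral = tan(6x)/6+C

Answer: (1/6)tan(6x)+C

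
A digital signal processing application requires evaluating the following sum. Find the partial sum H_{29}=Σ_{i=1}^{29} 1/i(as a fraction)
H_29 = 1+1/2+1/3+...+1/29
= 9227046511387/2329089562800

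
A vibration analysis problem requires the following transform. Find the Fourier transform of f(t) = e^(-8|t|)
Using the standard pair: F{e^(-a|t|)}=2a/(a^2+omega^2)
With a=8: F(omega)=16/(64+omega^2)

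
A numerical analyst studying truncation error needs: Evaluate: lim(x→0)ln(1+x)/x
L'Hôpital (0/0): lim 1/(1 + x) / 1 = 1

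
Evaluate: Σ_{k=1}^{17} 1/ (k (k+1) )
Partial fractions: 1/(k(k + 1)) = 1/k - 1/(k + 1)
Telescoping sum: 1(1 - 1/18) = 1·17/18

Answer: 17/18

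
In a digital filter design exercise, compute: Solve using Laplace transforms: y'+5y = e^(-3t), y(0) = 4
Take L: sY - 4 + 5Y=1/(s + 3)
Y(s + 5)=1/(s + 3) + 4
Y=1/((s + 3)(s + 5)) + 4/(s + 5)
Partial fractions: 1/((s + 3)(s + 5))=(1/2)/(s + 3) - (1/2)/(s + 5)
So Y=(1/2)/(s + 3) + (7/2)/(s + 5)
Inverse Laplace transform (L^(-1){1/(s + 3)}=e^(-3t), L^(-1){1/(s + 5)}=e^(-5t)):

Answer: y(t)=(1/2)·e^(-3t) + (7/2)·e^(-5t)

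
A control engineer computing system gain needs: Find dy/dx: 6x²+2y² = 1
Differentiate: 12x+4y·(dy/dx)=0
dy/dx=-12x/(4y)=-3·(x/y)

Answer: dy/dx=-3·(x/y)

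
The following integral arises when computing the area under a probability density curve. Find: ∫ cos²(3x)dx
Using identity cos²(u) = (1+cos(2u))/2:
∫ (1+cos(6x))/2 dx = x/2+sin(6x)/12+C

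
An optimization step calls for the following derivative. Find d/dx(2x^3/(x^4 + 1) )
Quotient rule: (f/g)'=(f'g - fg')/g²
f=2x^3, f'=6x^2
g=x^4 + 1, g'=4x^3

Answer: (6x^2·(x^4 + 1) - 8x^6)/(x^4 + 1)²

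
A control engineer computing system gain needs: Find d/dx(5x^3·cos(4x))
Product rule: (fg)' = f'g+fg'
f = 5x^3, f' = 15x^2
g = cos(4x), g' = -4·sin(4x)

Answer: 15x^2·cos(4x)-20x^3·sin(4x)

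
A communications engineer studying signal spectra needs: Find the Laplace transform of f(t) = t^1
L{t^n} = n!/s^(n + 1)
L{t^1} = 1!/s^2 = 1/s^2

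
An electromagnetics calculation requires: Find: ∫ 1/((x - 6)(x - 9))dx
Partial fractions: 1/((x-6)(x-9))=A/(x-6)+B/(x-9)
A=-1/3, B=1/3
∫ [-1/3· 1/(x-6)+1/3· 1/(x-9)] dx
=(1/3)[ln|x-9| - ln|x-6|]+C

Answer: (1/3)·ln|(x-9)/(x-6)|+C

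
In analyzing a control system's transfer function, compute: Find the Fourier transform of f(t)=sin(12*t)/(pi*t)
sin(W*t)/(pi*t) = (W/pi)*sinc(W*t/pi) is the impulse response of the ideal low-pass filter with cutoff W (here W = 12).
Its Fourier transform is a rectangular function:
F(omega) = 1 for |omega| < 12, 0 otherwise

Answer: rect(omega/24) [i.e., 1 for |omega| < 12, 0 otherwise]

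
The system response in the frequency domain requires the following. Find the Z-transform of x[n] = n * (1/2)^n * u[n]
Using the property Z{n * a^n * u[n]}=az/(z-a)^2
With a=1/2: X(z)=(1/2)z/(z - 1/2)^2, |z| > 1/2

Answer: (1/2)z/(z - 1/2)^2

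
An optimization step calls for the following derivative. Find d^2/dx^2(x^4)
Apply power rule 2 times:
d^1: 4x^3
d^2: 12x^2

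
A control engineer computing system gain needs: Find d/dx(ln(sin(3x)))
Chain rule: d/dx[ln(u)]=u'/u where u=sin(3x)
u'=3cos(3x)

Answer: (3cos(3x))/(sin(3x))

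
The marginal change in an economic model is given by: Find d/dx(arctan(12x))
d/dx[arctan(u)] = u'/(1 + u²), u = 12x, u' = 12

Answer: 12/(1 + 144x²)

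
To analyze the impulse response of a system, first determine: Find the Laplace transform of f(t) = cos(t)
L{cos(wt)}=s/(s²+w²)
L{cos(t)}=s/(s²+1)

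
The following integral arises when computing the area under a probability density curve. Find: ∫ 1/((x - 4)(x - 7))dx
Partial fractions: 1/((x-4)(x-7))=A/(x-4)+B/(x-7)
A=-1/3, B=1/3
∫ [-1/3· 1/(x-4)+1/3· 1/(x-7)] dx
=(1/3)[ln|x-7| - ln|x-4|]+C

Answer: (1/3)·ln|(x-7)/(x-4)|+C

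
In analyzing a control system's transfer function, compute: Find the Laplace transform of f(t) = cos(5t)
L{cos(wt)}=s/(s² + w²)
L{cos(5t)}=s/(s² + 25)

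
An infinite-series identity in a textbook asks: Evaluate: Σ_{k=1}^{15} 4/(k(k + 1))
Partial fractions: 4/(k(k+1)) = 4/k - 4/(k+1)
Telescoping sum: 4(1-1/16) = 4·15/16

Answer: 15/4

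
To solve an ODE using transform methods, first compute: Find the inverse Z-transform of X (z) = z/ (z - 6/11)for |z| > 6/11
Standard pair: z/(z-a) <-> a^n * u[n] for causal signals
With a = 6/11: x[n] = (6/11)^n * u[n]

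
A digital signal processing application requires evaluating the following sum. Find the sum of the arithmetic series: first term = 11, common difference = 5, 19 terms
Last term: a_n = 11 + (19 - 1)·5 = 101
Sum = n(a_1 + a_n)/2 = 19(11 + 101)/2 = 1064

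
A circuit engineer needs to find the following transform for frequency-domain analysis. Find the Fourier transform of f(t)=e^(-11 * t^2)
The Fourier transform of a Gaussian e^(-a * t^2) is sqrt(pi/a) * e^(-omega^2/(4a)).
With a = 11: F(omega) = sqrt(pi/11) * e^(-omega^2/44)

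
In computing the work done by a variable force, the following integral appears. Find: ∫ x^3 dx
Using power rule: ∫ x^3 dx = 1/4 x^4 + C = (1/4)x^4 + C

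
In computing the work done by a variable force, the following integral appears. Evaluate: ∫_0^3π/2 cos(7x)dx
Antiderivative: sin(7x)/7
Evaluate at bounds: [sin(7·3π/2)/7] - [sin(7·0)/7]
= ((1) - (0))/7 = 1/7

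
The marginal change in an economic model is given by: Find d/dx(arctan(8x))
d/dx[arctan(u)]=u'/(1 + u²), u=8x, u'=8

Answer: 8/(1 + 64x²)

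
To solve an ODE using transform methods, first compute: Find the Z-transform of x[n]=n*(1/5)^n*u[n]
Using the property Z{n*a^n*u[n]}=az/(z-a)^2
With a=1/5: X(z)=(1/5)z/(z - 1/5)^2, |z| > 1/5

Answer: (1/5)z/(z - 1/5)^2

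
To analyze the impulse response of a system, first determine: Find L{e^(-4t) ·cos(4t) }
First shifting: L{e^(at)f(t)} = F(s-a)
L{cos(4t)} = s/(s²+16)
Shift: (s+4)/((s+4)²+16)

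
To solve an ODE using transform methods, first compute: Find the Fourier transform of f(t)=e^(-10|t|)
Using the standard pair: F{e^(-a|t|)} = 2a/(a^2+omega^2)
With a = 10: F(omega) = 20/(100+omega^2)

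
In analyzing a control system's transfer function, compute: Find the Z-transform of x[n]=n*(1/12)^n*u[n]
Using the property Z{n * a^n * u[n]} = az/(z-a)^2
With a = 1/12: X(z) = (1/12)z/(z - 1/12)^2, |z| > 1/12

Answer: (1/12)z/(z - 1/12)^2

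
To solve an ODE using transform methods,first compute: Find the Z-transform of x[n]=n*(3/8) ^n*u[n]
Using the property Z{n * a^n * u[n]}=az/(z-a)^2
With a=3/8: X(z)=(3/8)z/(z - 3/8)^2, |z| > 3/8

Answer: (3/8)z/(z - 3/8)^2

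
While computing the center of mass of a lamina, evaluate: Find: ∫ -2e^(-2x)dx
Since d/dx[e^(-2x)] = -2e^(-2x), we get 1 e^(-2x) + C

Answer: e^(-2x) + C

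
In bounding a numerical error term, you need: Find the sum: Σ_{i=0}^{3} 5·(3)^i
Geometric series: S=a(1 - r^n)/(1 - r)
a=5, r=3, n=4
S=5(1 - 81)/-2=200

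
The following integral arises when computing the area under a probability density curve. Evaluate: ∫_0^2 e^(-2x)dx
Antiderivative: (1/(-2))e^(-2x)
Evaluate: (1/(-2))(e^-4 - 1)

Answer: (e^-4 - 1)/(-2)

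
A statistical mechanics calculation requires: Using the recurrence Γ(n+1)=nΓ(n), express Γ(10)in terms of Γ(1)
Γ(10) = 9Γ(9) = 9·8Γ(8) = ... = 9!·Γ(1) = 362880·Γ(1)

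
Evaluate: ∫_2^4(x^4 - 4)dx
Step 1: Find antiderivative F(x) = (1/5)x^5-4x
Step 2: F(4) - F(2) = 944/5 - (-8/5) = 952/5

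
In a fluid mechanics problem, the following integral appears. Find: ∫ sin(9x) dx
Using substitution u = 9x: ∫ sin(u) du/9 = -cos(u)/9 + C

Answer: (-1/9)cos(9x) + C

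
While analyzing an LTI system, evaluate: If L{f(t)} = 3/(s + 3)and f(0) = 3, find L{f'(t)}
L{f'(t)} = s·F(s) - f(0) = 3s/(s+3)-3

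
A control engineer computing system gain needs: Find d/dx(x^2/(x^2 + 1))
Quotient rule: (f/g)' = (f'g - fg')/g²
f = x^2, f' = 2x
g = x^2+1, g' = 2x

Answer: (2x·(x^2+1)-2x^3)/(x^2+1)²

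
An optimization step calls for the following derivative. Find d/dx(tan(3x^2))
Chain rule: d/dx[tan(u)] = sec²(u)·u' where u = 3x^2
u' = 6x

Answer: 6x·sec²(3x^2)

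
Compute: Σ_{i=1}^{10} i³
Using formula: Σ i^3=[n(n + 1)/2]²=[10·11/2]²=3025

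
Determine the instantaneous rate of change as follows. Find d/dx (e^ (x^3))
Chain rule: d/dx[e^u] = e^u · u' where u = x^3
u' = 3x^2

Answer: 3x^2·e^(x^3)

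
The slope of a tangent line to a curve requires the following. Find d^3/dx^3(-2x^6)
Apply power rule 3 times:
d^1: -12x^5
d^2: -60x^4
d^3: -240x^3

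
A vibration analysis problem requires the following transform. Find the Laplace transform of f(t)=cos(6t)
L{cos(wt)} = s/(s²+w²)
L{cos(6t)} = s/(s²+36)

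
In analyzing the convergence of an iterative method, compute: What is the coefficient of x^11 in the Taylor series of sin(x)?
sin(x)=Σ (-1)^k x^(2k+1)/(2k+1)!
For x^11: (-1)^5/11!=-1/39916800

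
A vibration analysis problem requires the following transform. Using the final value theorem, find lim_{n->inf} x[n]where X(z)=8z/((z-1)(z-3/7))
Final value theorem: lim x[n] = lim_{z->1} (z-1)*X(z)
(z-1)*X(z) = 8z/(z-3/7)
As z->1: 8/(1-3/7) = 8/(4/7) = 14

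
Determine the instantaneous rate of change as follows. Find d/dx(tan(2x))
Chain rule: d/dx[tan(u)]=sec²(u)·u' where u=2x
u'=2

Answer: 2·sec²(2x)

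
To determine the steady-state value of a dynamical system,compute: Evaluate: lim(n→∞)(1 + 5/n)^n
This is the definition of e^5: lim(1 + 5/n)^n=e^5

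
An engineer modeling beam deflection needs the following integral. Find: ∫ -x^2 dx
Using power rule: ∫ -x^2 dx=-1/3 x^3 + C=(-1/3)x^3 + C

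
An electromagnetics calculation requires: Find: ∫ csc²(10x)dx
Since d/dx[-cot(10x)]=10csc²(10x), integral=-cot(10x)/10 + C

Answer: (-1/10)cot(10x) + C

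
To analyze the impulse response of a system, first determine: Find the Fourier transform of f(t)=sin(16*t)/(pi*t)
sin(W * t)/(pi * t) = (W/pi) * sinc(W * t/pi) is the impulse response of the ideal low-pass filter with cutoff W (here W = 16).
Its Fourier transform is a rectangular function:
F(omega) = 1 for |omega| < 16, 0 otherwise

Answer: rect(omega/32) [i.e., 1 for |omega| < 16, 0 otherwise]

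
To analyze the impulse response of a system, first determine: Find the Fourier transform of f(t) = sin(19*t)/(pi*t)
sin(W*t)/(pi*t)=(W/pi)*sinc(W*t/pi) is the impulse response of the ideal low-pass filter with cutoff W (here W=19).
Its Fourier transform is a rectangular function:
F(omega)=1 for |omega| < 19, 0 otherwise

Answer: rect(omega/38) [i.e., 1 for |omega| < 19, 0 otherwise]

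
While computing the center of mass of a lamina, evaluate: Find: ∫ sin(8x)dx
Using substitution u = 8x: ∫ sin(u) du/8 = -cos(u)/8 + C

Answer: (-1/8)cos(8x) + C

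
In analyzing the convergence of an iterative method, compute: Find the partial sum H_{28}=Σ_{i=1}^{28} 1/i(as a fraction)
H_28=1+1/2+1/3+...+1/28
=315404588903/80313433200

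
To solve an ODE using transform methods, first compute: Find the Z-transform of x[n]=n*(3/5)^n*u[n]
Using the property Z{n*a^n*u[n]} = az/(z-a)^2
With a = 3/5: X(z) = (3/5)z/(z - 3/5)^2, |z| > 3/5

Answer: (3/5)z/(z - 3/5)^2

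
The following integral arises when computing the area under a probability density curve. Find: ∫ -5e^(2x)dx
Since d/dx[e^(2x)] = 2e^(2x), we get -5/2 e^(2x) + C

Answer: (-5/2)e^(2x) + C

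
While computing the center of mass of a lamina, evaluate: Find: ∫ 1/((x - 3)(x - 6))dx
Partial fractions: 1/((x-3)(x-6)) = A/(x-3)+B/(x-6)
A = -1/3, B = 1/3
∫ [-1/3· 1/(x-3)+1/3· 1/(x-6)] dx
= (1/3)[ln|x-6| - ln|x-3|]+C

Answer: (1/3)·ln|(x-6)/(x-3)|+C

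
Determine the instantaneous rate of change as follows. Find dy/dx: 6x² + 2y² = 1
Differentiate: 12x + 4y·(dy/dx) = 0
dy/dx = -12x/(4y) = -3·(x/y)

Answer: dy/dx = -3·(x/y)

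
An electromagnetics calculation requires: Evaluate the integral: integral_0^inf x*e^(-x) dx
This is a Gamma integral. Substitute u = 1x:
integral_0^inf x * e^(-x) dx = (1/1^2) integral_0^inf u^1 * e^(-u) du
= Gamma(2)/1^2 = 1!/1^2 = 1/1

Answer: 1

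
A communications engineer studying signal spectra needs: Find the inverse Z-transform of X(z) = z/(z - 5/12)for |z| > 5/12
Standard pair: z/(z-a) <-> a^n*u[n] for causal signals
With a = 5/12: x[n] = (5/12)^n*u[n]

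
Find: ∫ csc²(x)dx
Since d/dx[-cot(x)]=csc²(x), integral=-cot(x)+C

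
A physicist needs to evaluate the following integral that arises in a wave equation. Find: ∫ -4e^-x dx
Since d/dx[e^-x]=- e^-x, we get 4e^-x+C

Answer: 4e^-x+C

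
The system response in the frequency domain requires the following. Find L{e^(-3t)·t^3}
First shifting: L{e^(at)f(t)} = F(s-a)
L{t^3} = 6/s^4
Shift s → s+3: 6/(s+3)^4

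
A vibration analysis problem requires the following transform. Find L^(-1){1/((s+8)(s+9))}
Partial fractions: 1/((s + 8)(s + 9))=A/(s + 8) + B/(s + 9)
Cover-up: A=1/(s + 9)|_{s=-8}=1; B=1/(s + 8)|_{s=-9}=-1
L^(-1)=e^(-8t) - e^(-9t)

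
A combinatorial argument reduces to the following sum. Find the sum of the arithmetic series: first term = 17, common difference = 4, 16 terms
Last term: a_n = 17 + (16 - 1)·4 = 77
Sum = n(a_1 + a_n)/2 = 16(17 + 77)/2 = 752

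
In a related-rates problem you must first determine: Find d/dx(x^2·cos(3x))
Product rule: (fg)'=f'g+fg'
f=x^2, f'=2x
g=cos(3x), g'=-3·sin(3x)

Answer: 2x·cos(3x)-3x^2·sin(3x)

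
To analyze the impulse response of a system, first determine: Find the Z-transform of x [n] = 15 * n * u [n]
Z{n * u[n]} = z/(z-1)^2
By linearity: Z{15 * n * u[n]} = 15z/(z-1)^2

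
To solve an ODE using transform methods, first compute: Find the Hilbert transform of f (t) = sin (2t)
The Hilbert transform shifts each frequency component by -pi/2.
H{sin(wt)} = -cos(wt)
With w = 2: H{sin(2t)} = -cos(2t)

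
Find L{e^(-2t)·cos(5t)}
First shifting: L{e^(at)f(t)} = F(s-a)
L{cos(5t)} = s/(s² + 25)
Shift: (s + 2)/((s + 2)² + 25)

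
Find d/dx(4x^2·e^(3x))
Product rule: (fg)' = f'g+fg'
f = 4x^2, f' = 8x
g = e^(3x), g' = 3·e^(3x)

Answer: 8x·e^(3x)+12x^2·e^(3x)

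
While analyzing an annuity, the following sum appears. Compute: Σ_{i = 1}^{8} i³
Using formula: Σ i^3=[n(n + 1)/2]²=[8·9/2]²=1296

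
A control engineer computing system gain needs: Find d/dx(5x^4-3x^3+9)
Power rule: d/dx(ax^n)=n·a·x^(n-1)
Term by term: 20·x^3 - 9·x^2

Answer: 20x^3 - 9x^2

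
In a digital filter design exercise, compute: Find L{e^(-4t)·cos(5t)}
First shifting: L{e^(at)f(t)}=F(s-a)
L{cos(5t)}=s/(s²+25)
Shift: (s+4)/((s+4)²+25)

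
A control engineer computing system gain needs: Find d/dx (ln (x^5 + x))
Chain rule: d/dx[ln(u)]=u'/u where u=x^5+x
u'=5x^4+1

Answer: (5x^4+1)/(x^5+x)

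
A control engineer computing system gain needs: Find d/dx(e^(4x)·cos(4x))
Product rule: (fg)'=f'g+fg'
f=e^(4x), f'=4·e^(4x)
g=cos(4x), g'=-4·sin(4x)

Answer: 4·e^(4x)·cos(4x)-4·e^(4x)·sin(4x)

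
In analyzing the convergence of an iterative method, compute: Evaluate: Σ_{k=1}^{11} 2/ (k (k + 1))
Partial fractions: 2/(k(k + 1)) = 2/k - 2/(k + 1)
Telescoping sum: 2(1 - 1/12) = 2·11/12

Answer: 11/6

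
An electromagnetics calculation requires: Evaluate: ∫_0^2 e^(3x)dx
Antiderivative: (1/3)e^(3x)
Evaluate: (1/3)(e^6-1)

Answer: (e^6-1)/3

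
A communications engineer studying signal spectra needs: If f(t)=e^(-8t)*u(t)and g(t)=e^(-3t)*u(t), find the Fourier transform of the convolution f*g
By the convolution theorem: F{f*g} = F(omega)*G(omega)
F(omega) = 1/(8+j*omega), G(omega) = 1/(3+j*omega)
F{f*g} = 1/((8+j*omega)(3+j*omega))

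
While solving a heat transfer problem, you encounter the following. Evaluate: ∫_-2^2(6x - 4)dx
Step 1: Find antiderivative F(x) = 3x^2 - 4x
Step 2: F(2) - F(-2) = 4 - (20) = -16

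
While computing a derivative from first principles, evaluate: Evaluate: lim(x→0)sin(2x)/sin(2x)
sin(u) ≈ u for small u:
sin(2x)/sin(2x) ≈ 2x/(2x) = 2/2

Answer: 1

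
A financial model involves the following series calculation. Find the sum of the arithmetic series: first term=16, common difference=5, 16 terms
Last term: a_n = 16 + (16 - 1)·5 = 91
Sum = n(a_1 + a_n)/2 = 16(16 + 91)/2 = 856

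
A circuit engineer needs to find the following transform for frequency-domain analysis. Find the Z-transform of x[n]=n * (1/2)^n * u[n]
Using the property Z{n*a^n*u[n]} = az/(z-a)^2
With a = 1/2: X(z) = (1/2)z/(z - 1/2)^2, |z| > 1/2

Answer: (1/2)z/(z - 1/2)^2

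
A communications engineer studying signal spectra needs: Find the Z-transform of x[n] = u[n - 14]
Using the time-shift property: Z{u[n-14]} = z^(-14) * z/(z-1)
= z^(-13)/(z-1)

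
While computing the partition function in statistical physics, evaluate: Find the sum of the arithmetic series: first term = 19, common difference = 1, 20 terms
Last term: a_n = 19 + (20 - 1)·1 = 38
Sum = n(a_1 + a_n)/2 = 20(19 + 38)/2 = 570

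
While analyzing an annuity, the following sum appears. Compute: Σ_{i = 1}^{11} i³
Using formula: Σ i^3=[n(n + 1)/2]²=[11·12/2]²=4356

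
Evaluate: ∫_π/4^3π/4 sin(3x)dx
Antiderivative: -cos(3x)/3
Evaluate at bounds: [-cos(3·3π/4)/3] - [-cos(3·π/4)/3]
=(-(√2/2) + (-√2/2))/3=-√2/3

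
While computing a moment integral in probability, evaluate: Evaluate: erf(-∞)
erf(-∞)=-1 (the error function is odd, so erf(-∞)=-erf(∞)=-1)

Answer: -1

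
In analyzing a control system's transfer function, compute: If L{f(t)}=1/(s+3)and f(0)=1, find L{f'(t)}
L{f'(t)}=s·F(s) - f(0)=s/(s + 3) - 1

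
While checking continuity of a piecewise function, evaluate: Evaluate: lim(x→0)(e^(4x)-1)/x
L'Hôpital (0/0): lim 4e^(4x)/1 = 4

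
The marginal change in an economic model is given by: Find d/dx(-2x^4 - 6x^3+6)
Power rule: d/dx(ax^n) = n·a·x^(n-1)
Term by term: -8·x^3-18·x^2

Answer: -8x^3-18x^2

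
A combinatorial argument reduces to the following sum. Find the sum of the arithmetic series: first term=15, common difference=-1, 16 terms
Last term: a_n=15 + (16 - 1)·-1=0
Sum=n(a_1 + a_n)/2=16(15 + 0)/2=120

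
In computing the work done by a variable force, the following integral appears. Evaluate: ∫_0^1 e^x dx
Antiderivative: e^x
Evaluate: (e^1 - 1)

Answer: e^1 - 1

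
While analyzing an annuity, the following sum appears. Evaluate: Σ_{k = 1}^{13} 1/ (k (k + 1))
Partial fractions: 1/(k(k + 1))=1/k - 1/(k + 1)
Telescoping sum: 1(1 - 1/14)=1·13/14

Answer: 13/14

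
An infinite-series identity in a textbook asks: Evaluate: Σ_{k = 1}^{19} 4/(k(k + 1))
Partial fractions: 4/(k(k+1)) = 4/k - 4/(k+1)
Telescoping sum: 4(1-1/20) = 4·19/20

Answer: 19/5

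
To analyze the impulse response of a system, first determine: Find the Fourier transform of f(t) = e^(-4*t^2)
The Fourier transform of a Gaussian e^(-a*t^2) is sqrt(pi/a)*e^(-omega^2/(4a)).
With a = 4: F(omega) = sqrt(pi)/2*e^(-omega^2/16)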